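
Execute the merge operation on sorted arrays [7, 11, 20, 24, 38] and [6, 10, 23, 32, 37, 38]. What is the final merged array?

Merging process:

Compare 7 vs 6: take 6 from right. Merged: [6]
Compare 7 vs 10: take 7 from left. Merged: [6, 7]
Compare 11 vs 10: take 10 from right. Merged: [6, 7, 10]
Compare 11 vs 23: take 11 from left. Merged: [6, 7, 10, 11]
Compare 20 vs 23: take 20 from left. Merged: [6, 7, 10, 11, 20]
Compare 24 vs 23: take 23 from right. Merged: [6, 7, 10, 11, 20, 23]
Compare 24 vs 32: take 24 from left. Merged: [6, 7, 10, 11, 20, 23, 24]
Compare 38 vs 32: take 32 from right. Merged: [6, 7, 10, 11, 20, 23, 24, 32]
Compare 38 vs 37: take 37 from right. Merged: [6, 7, 10, 11, 20, 23, 24, 32, 37]
Compare 38 vs 38: take 38 from left. Merged: [6, 7, 10, 11, 20, 23, 24, 32, 37, 38]
Append remaining from right: [38]. Merged: [6, 7, 10, 11, 20, 23, 24, 32, 37, 38, 38]

Final merged array: [6, 7, 10, 11, 20, 23, 24, 32, 37, 38, 38]
Total comparisons: 10

The merged array is [6, 7, 10, 11, 20, 23, 24, 32, 37, 38, 38], requiring 10 comparisons. The merge step runs in O(n) time where n is the total number of elements.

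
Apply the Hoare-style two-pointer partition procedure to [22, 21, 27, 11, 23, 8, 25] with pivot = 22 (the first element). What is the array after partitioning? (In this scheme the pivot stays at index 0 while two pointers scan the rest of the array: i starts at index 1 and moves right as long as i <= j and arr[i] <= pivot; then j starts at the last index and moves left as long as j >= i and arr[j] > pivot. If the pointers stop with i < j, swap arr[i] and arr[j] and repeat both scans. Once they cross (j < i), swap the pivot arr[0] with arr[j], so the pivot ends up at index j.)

Hoare-style two-pointer partition with pivot = 22:

Initial array: [22, 21, 27, 11, 23, 8, 25]

Pointers start at i = 1, j = 6.
i stops at index 2 (arr[2]=27 > 22), j stops at index 5 (arr[5]=8 <= 22): swap arr[2] and arr[5], array becomes [22, 21, 8, 11, 23, 27, 25]
i ends at 4, j ends at 3: the pointers have crossed (j < i), so scanning stops.

Swap pivot arr[0] with arr[3] to place pivot at position 3: [11, 21, 8, 22, 23, 27, 25]
Pivot position: 3

After partitioning with pivot 22, the array becomes [11, 21, 8, 22, 23, 27, 25]. The pivot is placed at index 3. All elements to the left of the pivot are <= 22, and all elements to the right are > 22.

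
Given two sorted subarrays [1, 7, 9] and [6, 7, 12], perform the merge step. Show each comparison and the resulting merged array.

Merging process:

Compare 1 vs 6: take 1 from left. Merged: [1]
Compare 7 vs 6: take 6 from right. Merged: [1, 6]
Compare 7 vs 7: take 7 from left. Merged: [1, 6, 7]
Compare 9 vs 7: take 7 from right. Merged: [1, 6, 7, 7]
Compare 9 vs 12: take 9 from left. Merged: [1, 6, 7, 7, 9]
Append remaining from right: [12]. Merged: [1, 6, 7, 7, 9, 12]

Final merged array: [1, 6, 7, 7, 9, 12]
Total comparisons: 5

The merged array is [1, 6, 7, 7, 9, 12], requiring 5 comparisons. The merge step runs in O(n) time where n is the total number of elements.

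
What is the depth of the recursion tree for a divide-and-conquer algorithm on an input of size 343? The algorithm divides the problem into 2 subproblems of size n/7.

For divide and conquer with division factor 7:

Problem sizes at each level:
Level 0: 343
Level 1: 49
Level 2: 7
Level 3: 1

The root is level 0 and the size-1 base case is level 3 (the tree spans levels 0 through 3, i.e. 4 levels counting the root), so the depth is the number of divisions: log_7(343) = 3

The recursion tree depth is log_7(343) = 3. At each level, the problem size is divided by 7, so it takes 3 divisions to reduce to a base case of size 1. The algorithm makes 2 recursive calls at each level.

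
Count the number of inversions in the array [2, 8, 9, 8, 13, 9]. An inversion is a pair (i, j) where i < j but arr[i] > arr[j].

Finding inversions in [2, 8, 9, 8, 13, 9]:

(2, 3): arr[2]=9 > arr[3]=8
(4, 5): arr[4]=13 > arr[5]=9

Total inversions: 2

The array has 2 inversion(s): (2,3), (4,5). Each pair (i,j) satisfies i < j and arr[i] > arr[j].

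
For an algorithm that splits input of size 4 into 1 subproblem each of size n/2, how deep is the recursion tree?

For divide and conquer with division factor 2:

Problem sizes at each level:
Level 0: 4
Level 1: 2
Level 2: 1

The root is level 0 and the size-1 base case is level 2 (the tree spans levels 0 through 2, i.e. 3 levels counting the root), so the depth is the number of divisions: log_2(4) = 2

The recursion tree depth is log_2(4) = 2. At each level, the problem size is divided by 2, so it takes 2 divisions to reduce to a base case of size 1. The algorithm makes 1 recursive call at each level.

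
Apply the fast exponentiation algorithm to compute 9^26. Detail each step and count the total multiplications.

Computing 9^26 by squaring (build up from 9^1; each line after the first costs one multiplication):

9^1 = 9
9^2 = (9^1)^2 = 9^2 = 81
9^3 = 9 * 9^2 = 9 * 81 = 729
9^6 = (9^3)^2 = 729^2 = 531441
9^12 = (9^6)^2 = 531441^2 = 282429536481
9^13 = 9 * 9^12 = 9 * 282429536481 = 2541865828329
9^26 = (9^13)^2 = 2541865828329^2 = 6461081889226673298932241

Result: 6461081889226673298932241
Multiplications needed: 6 (6 lines after 9^1)

9^26 = 6461081889226673298932241. Using exponentiation by squaring, this requires 6 multiplications. The key idea: if the exponent is even, square the half-power; if odd, multiply by the base once.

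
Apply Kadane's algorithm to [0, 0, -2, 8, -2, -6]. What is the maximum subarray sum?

Using Kadane's algorithm on [0, 0, -2, 8, -2, -6]:

Scanning through the array:
Position 1 (value 0): max_ending_here = 0, max_so_far = 0
Position 2 (value -2): max_ending_here = -2, max_so_far = 0
Position 3 (value 8): max_ending_here = 8, max_so_far = 8
Position 4 (value -2): max_ending_here = 6, max_so_far = 8
Position 5 (value -6): max_ending_here = 0, max_so_far = 8

Maximum subarray: [8]
Maximum sum: 8

The maximum subarray is [8] with sum 8. This subarray runs from index 3 to index 3.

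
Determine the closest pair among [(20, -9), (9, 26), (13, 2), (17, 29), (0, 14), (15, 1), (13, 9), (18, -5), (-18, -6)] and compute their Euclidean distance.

Computing all pairwise distances among 9 points:

d((20, -9), (9, 26)) = 36.6879
d((20, -9), (13, 2)) = 13.0384
d((20, -9), (17, 29)) = 38.1182
d((20, -9), (0, 14)) = 30.4795
d((20, -9), (15, 1)) = 11.1803
d((20, -9), (13, 9)) = 19.3132
d((20, -9), (18, -5)) = 4.4721
d((20, -9), (-18, -6)) = 38.1182
d((9, 26), (13, 2)) = 24.3311
d((9, 26), (17, 29)) = 8.544
d((9, 26), (0, 14)) = 15.0
d((9, 26), (15, 1)) = 25.7099
d((9, 26), (13, 9)) = 17.4642
d((9, 26), (18, -5)) = 32.28
d((9, 26), (-18, -6)) = 41.8688
d((13, 2), (17, 29)) = 27.2947
d((13, 2), (0, 14)) = 17.6918
d((13, 2), (15, 1)) = 2.2361 <-- minimum
d((13, 2), (13, 9)) = 7.0
d((13, 2), (18, -5)) = 8.6023
d((13, 2), (-18, -6)) = 32.0156
d((17, 29), (0, 14)) = 22.6716
d((17, 29), (15, 1)) = 28.0713
d((17, 29), (13, 9)) = 20.3961
d((17, 29), (18, -5)) = 34.0147
d((17, 29), (-18, -6)) = 49.4975
d((0, 14), (15, 1)) = 19.8494
d((0, 14), (13, 9)) = 13.9284
d((0, 14), (18, -5)) = 26.1725
d((0, 14), (-18, -6)) = 26.9072
d((15, 1), (13, 9)) = 8.2462
d((15, 1), (18, -5)) = 6.7082
d((15, 1), (-18, -6)) = 33.7343
d((13, 9), (18, -5)) = 14.8661
d((13, 9), (-18, -6)) = 34.4384
d((18, -5), (-18, -6)) = 36.0139

Closest pair: (13, 2) and (15, 1) with distance 2.2361

The closest pair is (13, 2) and (15, 1) with Euclidean distance 2.2361. For 9 points, brute-force pairwise comparison is shown above. For large n, the divide-and-conquer algorithm (sort by x, recurse on halves, check the dividing strip) achieves O(n log n).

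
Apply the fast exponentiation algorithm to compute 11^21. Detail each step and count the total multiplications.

Computing 11^21 by squaring (build up from 11^1; each line after the first costs one multiplication):

11^1 = 11
11^2 = (11^1)^2 = 11^2 = 121
11^4 = (11^2)^2 = 121^2 = 14641
11^5 = 11 * 11^4 = 11 * 14641 = 161051
11^10 = (11^5)^2 = 161051^2 = 25937424601
11^20 = (11^10)^2 = 25937424601^2 = 672749994932560009201
11^21 = 11 * 11^20 = 11 * 672749994932560009201 = 7400249944258160101211

Result: 7400249944258160101211
Multiplications needed: 6 (6 lines after 11^1)

11^21 = 7400249944258160101211. Using exponentiation by squaring, this requires 6 multiplications. The key idea: if the exponent is even, square the half-power; if odd, multiply by the base once.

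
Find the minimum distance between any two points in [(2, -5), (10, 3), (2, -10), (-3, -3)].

Computing all pairwise distances among 4 points:

d((2, -5), (10, 3)) = 11.3137
d((2, -5), (2, -10)) = 5.0 <-- minimum
d((2, -5), (-3, -3)) = 5.3852
d((10, 3), (2, -10)) = 15.2643
d((10, 3), (-3, -3)) = 14.3178
d((2, -10), (-3, -3)) = 8.6023

Closest pair: (2, -5) and (2, -10) with distance 5.0

The closest pair is (2, -5) and (2, -10) with Euclidean distance 5.0. For 4 points, brute-force pairwise comparison is shown above. For large n, the divide-and-conquer algorithm (sort by x, recurse on halves, check the dividing strip) achieves O(n log n).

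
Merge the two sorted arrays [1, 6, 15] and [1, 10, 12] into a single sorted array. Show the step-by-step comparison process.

Merging process:

Compare 1 vs 1: take 1 from left. Merged: [1]
Compare 6 vs 1: take 1 from right. Merged: [1, 1]
Compare 6 vs 10: take 6 from left. Merged: [1, 1, 6]
Compare 15 vs 10: take 10 from right. Merged: [1, 1, 6, 10]
Compare 15 vs 12: take 12 from right. Merged: [1, 1, 6, 10, 12]
Append remaining from left: [15]. Merged: [1, 1, 6, 10, 12, 15]

Final merged array: [1, 1, 6, 10, 12, 15]
Total comparisons: 5

The merged array is [1, 1, 6, 10, 12, 15], requiring 5 comparisons. The merge step runs in O(n) time where n is the total number of elements.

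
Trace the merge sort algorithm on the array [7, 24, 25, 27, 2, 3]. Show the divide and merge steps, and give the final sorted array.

Merge sort trace:

Split: [7, 24, 25, 27, 2, 3] -> [7, 24, 25] and [27, 2, 3]
  Split: [7, 24, 25] -> [7] and [24, 25]
    Split: [24, 25] -> [24] and [25]
    Merge: [24] + [25] -> [24, 25]
  Merge: [7] + [24, 25] -> [7, 24, 25]
  Split: [27, 2, 3] -> [27] and [2, 3]
    Split: [2, 3] -> [2] and [3]
    Merge: [2] + [3] -> [2, 3]
  Merge: [27] + [2, 3] -> [2, 3, 27]
Merge: [7, 24, 25] + [2, 3, 27] -> [2, 3, 7, 24, 25, 27]

Final sorted array: [2, 3, 7, 24, 25, 27]

The merge sort proceeds by recursively splitting the array and merging sorted halves.
After all merges, the sorted array is [2, 3, 7, 24, 25, 27].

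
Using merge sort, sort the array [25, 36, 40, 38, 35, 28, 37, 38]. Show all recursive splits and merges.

Merge sort trace:

Split: [25, 36, 40, 38, 35, 28, 37, 38] -> [25, 36, 40, 38] and [35, 28, 37, 38]
  Split: [25, 36, 40, 38] -> [25, 36] and [40, 38]
    Split: [25, 36] -> [25] and [36]
    Merge: [25] + [36] -> [25, 36]
    Split: [40, 38] -> [40] and [38]
    Merge: [40] + [38] -> [38, 40]
  Merge: [25, 36] + [38, 40] -> [25, 36, 38, 40]
  Split: [35, 28, 37, 38] -> [35, 28] and [37, 38]
    Split: [35, 28] -> [35] and [28]
    Merge: [35] + [28] -> [28, 35]
    Split: [37, 38] -> [37] and [38]
    Merge: [37] + [38] -> [37, 38]
  Merge: [28, 35] + [37, 38] -> [28, 35, 37, 38]
Merge: [25, 36, 38, 40] + [28, 35, 37, 38] -> [25, 28, 35, 36, 37, 38, 38, 40]

Final sorted array: [25, 28, 35, 36, 37, 38, 38, 40]

The merge sort proceeds by recursively splitting the array and merging sorted halves.
After all merges, the sorted array is [25, 28, 35, 36, 37, 38, 38, 40].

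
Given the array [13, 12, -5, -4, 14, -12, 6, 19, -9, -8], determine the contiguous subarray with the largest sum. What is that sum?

Using Kadane's algorithm on [13, 12, -5, -4, 14, -12, 6, 19, -9, -8]:

Scanning through the array:
Position 1 (value 12): max_ending_here = 25, max_so_far = 25
Position 2 (value -5): max_ending_here = 20, max_so_far = 25
Position 3 (value -4): max_ending_here = 16, max_so_far = 25
Position 4 (value 14): max_ending_here = 30, max_so_far = 30
Position 5 (value -12): max_ending_here = 18, max_so_far = 30
Position 6 (value 6): max_ending_here = 24, max_so_far = 30
Position 7 (value 19): max_ending_here = 43, max_so_far = 43
Position 8 (value -9): max_ending_here = 34, max_so_far = 43
Position 9 (value -8): max_ending_here = 26, max_so_far = 43

Maximum subarray: [13, 12, -5, -4, 14, -12, 6, 19]
Maximum sum: 43

The maximum subarray is [13, 12, -5, -4, 14, -12, 6, 19] with sum 43. This subarray runs from index 0 to index 7.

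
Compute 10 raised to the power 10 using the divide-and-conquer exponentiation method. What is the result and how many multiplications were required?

Computing 10^10 by squaring (build up from 10^1; each line after the first costs one multiplication):

10^1 = 10
10^2 = (10^1)^2 = 10^2 = 100
10^4 = (10^2)^2 = 100^2 = 10000
10^5 = 10 * 10^4 = 10 * 10000 = 100000
10^10 = (10^5)^2 = 100000^2 = 10000000000

Result: 10000000000
Multiplications needed: 4 (4 lines after 10^1)

10^10 = 10000000000. Using exponentiation by squaring, this requires 4 multiplications. The key idea: if the exponent is even, square the half-power; if odd, multiply by the base once.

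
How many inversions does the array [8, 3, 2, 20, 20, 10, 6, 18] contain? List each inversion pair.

Finding inversions in [8, 3, 2, 20, 20, 10, 6, 18]:

(0, 1): arr[0]=8 > arr[1]=3
(0, 2): arr[0]=8 > arr[2]=2
(0, 6): arr[0]=8 > arr[6]=6
(1, 2): arr[1]=3 > arr[2]=2
(3, 5): arr[3]=20 > arr[5]=10
(3, 6): arr[3]=20 > arr[6]=6
(3, 7): arr[3]=20 > arr[7]=18
(4, 5): arr[4]=20 > arr[5]=10
(4, 6): arr[4]=20 > arr[6]=6
(4, 7): arr[4]=20 > arr[7]=18
(5, 6): arr[5]=10 > arr[6]=6

Total inversions: 11

The array has 11 inversion(s): (0,1), (0,2), (0,6), (1,2), (3,5), (3,6), (3,7), (4,5), (4,6), (4,7), (5,6). Each pair (i,j) satisfies i < j and arr[i] > arr[j].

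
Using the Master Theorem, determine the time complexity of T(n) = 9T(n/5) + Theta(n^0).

Master Theorem for T(n) = 9T(n/5) + O(n^0):

a = 9, b = 5, c = 0
log_b(a) = log_5(9) = 1.3652

Case 1: c = 0 < log_5(9) = 1.3652
T(n) = O(n^(log_5 9))

For T(n) = 9T(n/5) + O(n^0): log_5(9) = 1.3652. This is Case 1 of the Master Theorem (c < log_b(a), work dominated by leaves), giving O(n^(log_5 9)).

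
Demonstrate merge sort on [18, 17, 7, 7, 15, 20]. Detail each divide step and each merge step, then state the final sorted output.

Merge sort trace:

Split: [18, 17, 7, 7, 15, 20] -> [18, 17, 7] and [7, 15, 20]
  Split: [18, 17, 7] -> [18] and [17, 7]
    Split: [17, 7] -> [17] and [7]
    Merge: [17] + [7] -> [7, 17]
  Merge: [18] + [7, 17] -> [7, 17, 18]
  Split: [7, 15, 20] -> [7] and [15, 20]
    Split: [15, 20] -> [15] and [20]
    Merge: [15] + [20] -> [15, 20]
  Merge: [7] + [15, 20] -> [7, 15, 20]
Merge: [7, 17, 18] + [7, 15, 20] -> [7, 7, 15, 17, 18, 20]

Final sorted array: [7, 7, 15, 17, 18, 20]

The merge sort proceeds by recursively splitting the array and merging sorted halves.
After all merges, the sorted array is [7, 7, 15, 17, 18, 20].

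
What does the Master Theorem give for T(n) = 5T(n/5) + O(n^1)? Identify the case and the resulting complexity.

Master Theorem for T(n) = 5T(n/5) + O(n^1):

a = 5, b = 5, c = 1
log_b(a) = log_5(5) = 1.0000

Case 2: c = 1 = log_5(5) = 1.0000
T(n) = O(n^1 log n) = O(n log n)

For T(n) = 5T(n/5) + O(n^1): log_5(5) = 1.0000. This is Case 2 of the Master Theorem (c = log_b(a), equal work at all levels), giving O(n log n).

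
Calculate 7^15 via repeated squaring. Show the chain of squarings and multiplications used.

Computing 7^15 by squaring (build up from 7^1; each line after the first costs one multiplication):

7^1 = 7
7^2 = (7^1)^2 = 7^2 = 49
7^3 = 7 * 7^2 = 7 * 49 = 343
7^6 = (7^3)^2 = 343^2 = 117649
7^7 = 7 * 7^6 = 7 * 117649 = 823543
7^14 = (7^7)^2 = 823543^2 = 678223072849
7^15 = 7 * 7^14 = 7 * 678223072849 = 4747561509943

Result: 4747561509943
Multiplications needed: 6 (6 lines after 7^1)

7^15 = 4747561509943. Using exponentiation by squaring, this requires 6 multiplications. The key idea: if the exponent is even, square the half-power; if odd, multiply by the base once.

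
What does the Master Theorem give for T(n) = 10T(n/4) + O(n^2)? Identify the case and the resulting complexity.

Master Theorem for T(n) = 10T(n/4) + O(n^2):

a = 10, b = 4, c = 2
log_b(a) = log_4(10) = 1.6610

Case 3: c = 2 > log_4(10) = 1.6610
T(n) = O(n^2) = O(n^2)

For T(n) = 10T(n/4) + O(n^2): log_4(10) = 1.6610. This is Case 3 of the Master Theorem (c > log_b(a), work dominated by root), giving O(n^2).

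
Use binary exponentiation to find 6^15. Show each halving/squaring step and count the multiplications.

Computing 6^15 by squaring (build up from 6^1; each line after the first costs one multiplication):

6^1 = 6
6^2 = (6^1)^2 = 6^2 = 36
6^3 = 6 * 6^2 = 6 * 36 = 216
6^6 = (6^3)^2 = 216^2 = 46656
6^7 = 6 * 6^6 = 6 * 46656 = 279936
6^14 = (6^7)^2 = 279936^2 = 78364164096
6^15 = 6 * 6^14 = 6 * 78364164096 = 470184984576

Result: 470184984576
Multiplications needed: 6 (6 lines after 6^1)

6^15 = 470184984576. Using exponentiation by squaring, this requires 6 multiplications. The key idea: if the exponent is even, square the half-power; if odd, multiply by the base once.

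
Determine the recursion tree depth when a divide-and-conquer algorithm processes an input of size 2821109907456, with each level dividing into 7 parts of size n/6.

For divide and conquer with division factor 6:

Problem sizes at each level:
Level 0: 2821109907456
Level 1: 470184984576
Level 2: 78364164096
Level 3: 13060694016
Level 4: 2176782336
Level 5: 362797056
Level 6: 60466176
Level 7: 10077696
Level 8: 1679616
Level 9: 279936
Level 10: 46656
Level 11: 7776
Level 12: 1296
Level 13: 216
Level 14: 36
Level 15: 6
Level 16: 1

The root is level 0 and the size-1 base case is level 16 (the tree spans levels 0 through 16, i.e. 17 levels counting the root), so the depth is the number of divisions: log_6(2821109907456) = 16

The recursion tree depth is log_6(2821109907456) = 16. At each level, the problem size is divided by 6, so it takes 16 divisions to reduce to a base case of size 1. The algorithm makes 7 recursive calls at each level.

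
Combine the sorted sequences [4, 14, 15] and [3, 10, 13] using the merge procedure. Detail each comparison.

Merging process:

Compare 4 vs 3: take 3 from right. Merged: [3]
Compare 4 vs 10: take 4 from left. Merged: [3, 4]
Compare 14 vs 10: take 10 from right. Merged: [3, 4, 10]
Compare 14 vs 13: take 13 from right. Merged: [3, 4, 10, 13]
Append remaining from left: [14, 15]. Merged: [3, 4, 10, 13, 14, 15]

Final merged array: [3, 4, 10, 13, 14, 15]
Total comparisons: 4

The merged array is [3, 4, 10, 13, 14, 15], requiring 4 comparisons. The merge step runs in O(n) time where n is the total number of elements.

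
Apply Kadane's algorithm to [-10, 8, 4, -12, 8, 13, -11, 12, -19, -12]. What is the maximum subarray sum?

Using Kadane's algorithm on [-10, 8, 4, -12, 8, 13, -11, 12, -19, -12]:

Scanning through the array:
Position 1 (value 8): max_ending_here = 8, max_so_far = 8
Position 2 (value 4): max_ending_here = 12, max_so_far = 12
Position 3 (value -12): max_ending_here = 0, max_so_far = 12
Position 4 (value 8): max_ending_here = 8, max_so_far = 12
Position 5 (value 13): max_ending_here = 21, max_so_far = 21
Position 6 (value -11): max_ending_here = 10, max_so_far = 21
Position 7 (value 12): max_ending_here = 22, max_so_far = 22
Position 8 (value -19): max_ending_here = 3, max_so_far = 22
Position 9 (value -12): max_ending_here = -9, max_so_far = 22

Maximum subarray: [8, 4, -12, 8, 13, -11, 12]
Maximum sum: 22

The maximum subarray is [8, 4, -12, 8, 13, -11, 12] with sum 22. This subarray runs from index 1 to index 7.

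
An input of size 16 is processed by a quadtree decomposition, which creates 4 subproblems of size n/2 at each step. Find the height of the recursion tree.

For divide and conquer with division factor 2:

Problem sizes at each level:
Level 0: 16
Level 1: 8
Level 2: 4
Level 3: 2
Level 4: 1

The root is level 0 and the size-1 base case is level 4 (the tree spans levels 0 through 4, i.e. 5 levels counting the root), so the depth is the number of divisions: log_2(16) = 4

The recursion tree depth is log_2(16) = 4. At each level, the problem size is divided by 2, so it takes 4 divisions to reduce to a base case of size 1. The algorithm makes 4 recursive calls at each level.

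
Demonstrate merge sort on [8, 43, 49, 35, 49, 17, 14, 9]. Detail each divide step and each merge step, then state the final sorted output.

Merge sort trace:

Split: [8, 43, 49, 35, 49, 17, 14, 9] -> [8, 43, 49, 35] and [49, 17, 14, 9]
  Split: [8, 43, 49, 35] -> [8, 43] and [49, 35]
    Split: [8, 43] -> [8] and [43]
    Merge: [8] + [43] -> [8, 43]
    Split: [49, 35] -> [49] and [35]
    Merge: [49] + [35] -> [35, 49]
  Merge: [8, 43] + [35, 49] -> [8, 35, 43, 49]
  Split: [49, 17, 14, 9] -> [49, 17] and [14, 9]
    Split: [49, 17] -> [49] and [17]
    Merge: [49] + [17] -> [17, 49]
    Split: [14, 9] -> [14] and [9]
    Merge: [14] + [9] -> [9, 14]
  Merge: [17, 49] + [9, 14] -> [9, 14, 17, 49]
Merge: [8, 35, 43, 49] + [9, 14, 17, 49] -> [8, 9, 14, 17, 35, 43, 49, 49]

Final sorted array: [8, 9, 14, 17, 35, 43, 49, 49]

The merge sort proceeds by recursively splitting the array and merging sorted halves.
After all merges, the sorted array is [8, 9, 14, 17, 35, 43, 49, 49].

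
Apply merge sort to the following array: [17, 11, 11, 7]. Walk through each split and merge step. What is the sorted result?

Merge sort trace:

Split: [17, 11, 11, 7] -> [17, 11] and [11, 7]
  Split: [17, 11] -> [17] and [11]
  Merge: [17] + [11] -> [11, 17]
  Split: [11, 7] -> [11] and [7]
  Merge: [11] + [7] -> [7, 11]
Merge: [11, 17] + [7, 11] -> [7, 11, 11, 17]

Final sorted array: [7, 11, 11, 17]

The merge sort proceeds by recursively splitting the array and merging sorted halves.
After all merges, the sorted array is [7, 11, 11, 17].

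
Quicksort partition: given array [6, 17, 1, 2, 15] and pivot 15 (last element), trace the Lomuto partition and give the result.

Lomuto partition with pivot = 15:

Initial array: [6, 17, 1, 2, 15]

arr[0]=6 <= 15: swap with position 0, array becomes [6, 17, 1, 2, 15]
arr[1]=17 > 15: no swap
arr[2]=1 <= 15: swap with position 1, array becomes [6, 1, 17, 2, 15]
arr[3]=2 <= 15: swap with position 2, array becomes [6, 1, 2, 17, 15]

Place pivot at position 3: [6, 1, 2, 15, 17]
Pivot position: 3

After partitioning with pivot 15, the array becomes [6, 1, 2, 15, 17]. The pivot is placed at index 3. All elements to the left of the pivot are <= 15, and all elements to the right are > 15.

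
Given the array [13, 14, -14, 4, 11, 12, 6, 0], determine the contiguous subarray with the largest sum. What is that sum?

Using Kadane's algorithm on [13, 14, -14, 4, 11, 12, 6, 0]:

Scanning through the array:
Position 1 (value 14): max_ending_here = 27, max_so_far = 27
Position 2 (value -14): max_ending_here = 13, max_so_far = 27
Position 3 (value 4): max_ending_here = 17, max_so_far = 27
Position 4 (value 11): max_ending_here = 28, max_so_far = 28
Position 5 (value 12): max_ending_here = 40, max_so_far = 40
Position 6 (value 6): max_ending_here = 46, max_so_far = 46
Position 7 (value 0): max_ending_here = 46, max_so_far = 46

Maximum subarray: [13, 14, -14, 4, 11, 12, 6]
Maximum sum: 46

The maximum subarray is [13, 14, -14, 4, 11, 12, 6] with sum 46. This subarray runs from index 0 to index 6.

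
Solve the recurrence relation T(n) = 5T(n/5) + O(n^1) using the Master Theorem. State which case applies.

Master Theorem for T(n) = 5T(n/5) + O(n^1):

a = 5, b = 5, c = 1
log_b(a) = log_5(5) = 1.0000

Case 2: c = 1 = log_5(5) = 1.0000
T(n) = O(n^1 log n) = O(n log n)

For T(n) = 5T(n/5) + O(n^1): log_5(5) = 1.0000. This is Case 2 of the Master Theorem (c = log_b(a), equal work at all levels), giving O(n log n).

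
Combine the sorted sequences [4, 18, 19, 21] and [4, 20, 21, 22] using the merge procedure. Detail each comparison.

Merging process:

Compare 4 vs 4: take 4 from left. Merged: [4]
Compare 18 vs 4: take 4 from right. Merged: [4, 4]
Compare 18 vs 20: take 18 from left. Merged: [4, 4, 18]
Compare 19 vs 20: take 19 from left. Merged: [4, 4, 18, 19]
Compare 21 vs 20: take 20 from right. Merged: [4, 4, 18, 19, 20]
Compare 21 vs 21: take 21 from left. Merged: [4, 4, 18, 19, 20, 21]
Append remaining from right: [21, 22]. Merged: [4, 4, 18, 19, 20, 21, 21, 22]

Final merged array: [4, 4, 18, 19, 20, 21, 21, 22]
Total comparisons: 6

The merged array is [4, 4, 18, 19, 20, 21, 21, 22], requiring 6 comparisons. The merge step runs in O(n) time where n is the total number of elements.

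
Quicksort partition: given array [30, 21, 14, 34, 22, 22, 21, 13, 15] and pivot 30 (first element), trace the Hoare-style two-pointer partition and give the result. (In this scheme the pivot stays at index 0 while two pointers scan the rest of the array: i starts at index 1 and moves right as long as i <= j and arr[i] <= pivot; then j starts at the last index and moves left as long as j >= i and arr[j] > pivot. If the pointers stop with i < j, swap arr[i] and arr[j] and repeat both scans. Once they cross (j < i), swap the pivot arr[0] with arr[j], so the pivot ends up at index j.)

Hoare-style two-pointer partition with pivot = 30:

Initial array: [30, 21, 14, 34, 22, 22, 21, 13, 15]

Pointers start at i = 1, j = 8.
i stops at index 3 (arr[3]=34 > 30), j stops at index 8 (arr[8]=15 <= 30): swap arr[3] and arr[8], array becomes [30, 21, 14, 15, 22, 22, 21, 13, 34]
i ends at 8, j ends at 7: the pointers have crossed (j < i), so scanning stops.

Swap pivot arr[0] with arr[7] to place pivot at position 7: [13, 21, 14, 15, 22, 22, 21, 30, 34]
Pivot position: 7

After partitioning with pivot 30, the array becomes [13, 21, 14, 15, 22, 22, 21, 30, 34]. The pivot is placed at index 7. All elements to the left of the pivot are <= 30, and all elements to the right are > 30.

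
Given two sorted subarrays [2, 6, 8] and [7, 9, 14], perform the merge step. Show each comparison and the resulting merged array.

Merging process:

Compare 2 vs 7: take 2 from left. Merged: [2]
Compare 6 vs 7: take 6 from left. Merged: [2, 6]
Compare 8 vs 7: take 7 from right. Merged: [2, 6, 7]
Compare 8 vs 9: take 8 from left. Merged: [2, 6, 7, 8]
Append remaining from right: [9, 14]. Merged: [2, 6, 7, 8, 9, 14]

Final merged array: [2, 6, 7, 8, 9, 14]
Total comparisons: 4

The merged array is [2, 6, 7, 8, 9, 14], requiring 4 comparisons. The merge step runs in O(n) time where n is the total number of elements.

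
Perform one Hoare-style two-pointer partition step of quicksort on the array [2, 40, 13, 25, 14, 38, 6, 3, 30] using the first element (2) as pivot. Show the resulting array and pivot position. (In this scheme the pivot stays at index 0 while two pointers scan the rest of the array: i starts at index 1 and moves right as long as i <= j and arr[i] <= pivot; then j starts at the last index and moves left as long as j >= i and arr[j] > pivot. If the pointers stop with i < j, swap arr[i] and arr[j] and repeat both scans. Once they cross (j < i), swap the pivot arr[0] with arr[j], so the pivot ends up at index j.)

Hoare-style two-pointer partition with pivot = 2:

Initial array: [2, 40, 13, 25, 14, 38, 6, 3, 30]

Pointers start at i = 1, j = 8.
i ends at 1, j ends at 0: the pointers have crossed (j < i), so scanning stops.

j = 0, so swapping arr[0] with arr[j] leaves the pivot at position 0: [2, 40, 13, 25, 14, 38, 6, 3, 30]
Pivot position: 0

After partitioning with pivot 2, the array becomes [2, 40, 13, 25, 14, 38, 6, 3, 30]. The pivot is placed at index 0. All elements to the left of the pivot are <= 2, and all elements to the right are > 2.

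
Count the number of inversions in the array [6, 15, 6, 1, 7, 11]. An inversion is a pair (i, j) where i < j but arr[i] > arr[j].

Finding inversions in [6, 15, 6, 1, 7, 11]:

(0, 3): arr[0]=6 > arr[3]=1
(1, 2): arr[1]=15 > arr[2]=6
(1, 3): arr[1]=15 > arr[3]=1
(1, 4): arr[1]=15 > arr[4]=7
(1, 5): arr[1]=15 > arr[5]=11
(2, 3): arr[2]=6 > arr[3]=1

Total inversions: 6

The array has 6 inversion(s): (0,3), (1,2), (1,3), (1,4), (1,5), (2,3). Each pair (i,j) satisfies i < j and arr[i] > arr[j].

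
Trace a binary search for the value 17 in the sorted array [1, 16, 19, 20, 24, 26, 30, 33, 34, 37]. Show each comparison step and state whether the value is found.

Binary search for 17 in [1, 16, 19, 20, 24, 26, 30, 33, 34, 37]:

lo=0, hi=9, mid=4, arr[mid]=24 -> 24 > 17, search left half
lo=0, hi=3, mid=1, arr[mid]=16 -> 16 < 17, search right half
lo=2, hi=3, mid=2, arr[mid]=19 -> 19 > 17, search left half
lo=2 > hi=1, target 17 not found

Binary search determines that 17 is not in the array after 3 comparisons. The search space was exhausted without finding the target.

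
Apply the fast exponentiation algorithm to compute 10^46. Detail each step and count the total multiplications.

Computing 10^46 by squaring (build up from 10^1; each line after the first costs one multiplication):

10^1 = 10
10^2 = (10^1)^2 = 10^2 = 100
10^4 = (10^2)^2 = 100^2 = 10000
10^5 = 10 * 10^4 = 10 * 10000 = 100000
10^10 = (10^5)^2 = 100000^2 = 10000000000
10^11 = 10 * 10^10 = 10 * 10000000000 = 100000000000
10^22 = (10^11)^2 = 100000000000^2 = 10000000000000000000000
10^23 = 10 * 10^22 = 10 * 10000000000000000000000 = 100000000000000000000000
10^46 = (10^23)^2 = 100000000000000000000000^2 = 10000000000000000000000000000000000000000000000

Result: 10000000000000000000000000000000000000000000000
Multiplications needed: 8 (8 lines after 10^1)

10^46 = 10000000000000000000000000000000000000000000000. Using exponentiation by squaring, this requires 8 multiplications. The key idea: if the exponent is even, square the half-power; if odd, multiply by the base once.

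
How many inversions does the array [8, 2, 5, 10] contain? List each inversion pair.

Finding inversions in [8, 2, 5, 10]:

(0, 1): arr[0]=8 > arr[1]=2
(0, 2): arr[0]=8 > arr[2]=5

Total inversions: 2

The array has 2 inversion(s): (0,1), (0,2). Each pair (i,j) satisfies i < j and arr[i] > arr[j].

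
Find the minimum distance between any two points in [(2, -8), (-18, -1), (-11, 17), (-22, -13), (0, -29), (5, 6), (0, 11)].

Computing all pairwise distances among 7 points:

d((2, -8), (-18, -1)) = 21.1896
d((2, -8), (-11, 17)) = 28.178
d((2, -8), (-22, -13)) = 24.5153
d((2, -8), (0, -29)) = 21.095
d((2, -8), (5, 6)) = 14.3178
d((2, -8), (0, 11)) = 19.105
d((-18, -1), (-11, 17)) = 19.3132
d((-18, -1), (-22, -13)) = 12.6491
d((-18, -1), (0, -29)) = 33.2866
d((-18, -1), (5, 6)) = 24.0416
d((-18, -1), (0, 11)) = 21.6333
d((-11, 17), (-22, -13)) = 31.9531
d((-11, 17), (0, -29)) = 47.2969
d((-11, 17), (5, 6)) = 19.4165
d((-11, 17), (0, 11)) = 12.53
d((-22, -13), (0, -29)) = 27.2029
d((-22, -13), (5, 6)) = 33.0151
d((-22, -13), (0, 11)) = 32.5576
d((0, -29), (5, 6)) = 35.3553
d((0, -29), (0, 11)) = 40.0
d((5, 6), (0, 11)) = 7.0711 <-- minimum

Closest pair: (5, 6) and (0, 11) with distance 7.0711

The closest pair is (5, 6) and (0, 11) with Euclidean distance 7.0711. For 7 points, brute-force pairwise comparison is shown above. For large n, the divide-and-conquer algorithm (sort by x, recurse on halves, check the dividing strip) achieves O(n log n).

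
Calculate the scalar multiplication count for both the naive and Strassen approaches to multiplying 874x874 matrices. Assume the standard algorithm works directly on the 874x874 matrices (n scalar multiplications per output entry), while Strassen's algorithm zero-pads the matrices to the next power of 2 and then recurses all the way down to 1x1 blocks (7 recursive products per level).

Matrix multiplication for 874x874 matrices:

Strassen's algorithm requires power-of-2 dimensions. Pad 874x874 to 1024x1024 (next power of 2).

Standard algorithm: 874^3 = 667627624 multiplications
Strassen's algorithm: 7^(log2(1024)) = 7^10 = 282475249 multiplications
Savings: 667627624 - 282475249 = 385152375 multiplications

Standard: 667627624 multiplications (874^3). Strassen: 282475249 multiplications (7^10, after padding to 1024x1024). Strassen reduces 8 recursive multiplications to 7 at each level.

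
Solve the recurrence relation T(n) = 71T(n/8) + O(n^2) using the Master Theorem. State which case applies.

Master Theorem for T(n) = 71T(n/8) + O(n^2):

a = 71, b = 8, c = 2
log_b(a) = log_8(71) = 2.0499

Case 1: c = 2 < log_8(71) = 2.0499
T(n) = O(n^(log_8 71))

For T(n) = 71T(n/8) + O(n^2): log_8(71) = 2.0499. This is Case 1 of the Master Theorem (c < log_b(a), work dominated by leaves), giving O(n^(log_8 71)).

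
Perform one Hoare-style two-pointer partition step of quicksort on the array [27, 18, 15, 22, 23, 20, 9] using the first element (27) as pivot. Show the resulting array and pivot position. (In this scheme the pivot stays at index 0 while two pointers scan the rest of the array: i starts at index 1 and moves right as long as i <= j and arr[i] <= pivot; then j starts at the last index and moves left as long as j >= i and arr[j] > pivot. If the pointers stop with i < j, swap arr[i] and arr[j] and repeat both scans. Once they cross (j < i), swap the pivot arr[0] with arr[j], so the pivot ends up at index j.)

Hoare-style two-pointer partition with pivot = 27:

Initial array: [27, 18, 15, 22, 23, 20, 9]

Pointers start at i = 1, j = 6.
i ends at 7, j ends at 6: the pointers have crossed (j < i), so scanning stops.

Swap pivot arr[0] with arr[6] to place pivot at position 6: [9, 18, 15, 22, 23, 20, 27]
Pivot position: 6

After partitioning with pivot 27, the array becomes [9, 18, 15, 22, 23, 20, 27]. The pivot is placed at index 6. All elements to the left of the pivot are <= 27, and all elements to the right are > 27.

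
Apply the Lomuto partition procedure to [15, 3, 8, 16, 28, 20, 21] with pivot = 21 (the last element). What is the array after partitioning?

Lomuto partition with pivot = 21:

Initial array: [15, 3, 8, 16, 28, 20, 21]

arr[0]=15 <= 21: swap with position 0, array becomes [15, 3, 8, 16, 28, 20, 21]
arr[1]=3 <= 21: swap with position 1, array becomes [15, 3, 8, 16, 28, 20, 21]
arr[2]=8 <= 21: swap with position 2, array becomes [15, 3, 8, 16, 28, 20, 21]
arr[3]=16 <= 21: swap with position 3, array becomes [15, 3, 8, 16, 28, 20, 21]
arr[4]=28 > 21: no swap
arr[5]=20 <= 21: swap with position 4, array becomes [15, 3, 8, 16, 20, 28, 21]

Place pivot at position 5: [15, 3, 8, 16, 20, 21, 28]
Pivot position: 5

After partitioning with pivot 21, the array becomes [15, 3, 8, 16, 20, 21, 28]. The pivot is placed at index 5. All elements to the left of the pivot are <= 21, and all elements to the right are > 21.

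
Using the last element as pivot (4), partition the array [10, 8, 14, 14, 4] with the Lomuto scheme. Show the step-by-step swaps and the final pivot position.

Lomuto partition with pivot = 4:

Initial array: [10, 8, 14, 14, 4]

arr[0]=10 > 4: no swap
arr[1]=8 > 4: no swap
arr[2]=14 > 4: no swap
arr[3]=14 > 4: no swap

Place pivot at position 0: [4, 8, 14, 14, 10]
Pivot position: 0

After partitioning with pivot 4, the array becomes [4, 8, 14, 14, 10]. The pivot is placed at index 0. All elements to the left of the pivot are <= 4, and all elements to the right are > 4.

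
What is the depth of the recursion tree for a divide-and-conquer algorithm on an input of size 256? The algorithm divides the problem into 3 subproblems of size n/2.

For divide and conquer with division factor 2:

Problem sizes at each level:
Level 0: 256
Level 1: 128
Level 2: 64
Level 3: 32
Level 4: 16
Level 5: 8
Level 6: 4
Level 7: 2
Level 8: 1

The root is level 0 and the size-1 base case is level 8 (the tree spans levels 0 through 8, i.e. 9 levels counting the root), so the depth is the number of divisions: log_2(256) = 8

The recursion tree depth is log_2(256) = 8. At each level, the problem size is divided by 2, so it takes 8 divisions to reduce to a base case of size 1. The algorithm makes 3 recursive calls at each level.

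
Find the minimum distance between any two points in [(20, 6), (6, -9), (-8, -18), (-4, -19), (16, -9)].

Computing all pairwise distances among 5 points:

d((20, 6), (6, -9)) = 20.5183
d((20, 6), (-8, -18)) = 36.8782
d((20, 6), (-4, -19)) = 34.6554
d((20, 6), (16, -9)) = 15.5242
d((6, -9), (-8, -18)) = 16.6433
d((6, -9), (-4, -19)) = 14.1421
d((6, -9), (16, -9)) = 10.0
d((-8, -18), (-4, -19)) = 4.1231 <-- minimum
d((-8, -18), (16, -9)) = 25.632
d((-4, -19), (16, -9)) = 22.3607

Closest pair: (-8, -18) and (-4, -19) with distance 4.1231

The closest pair is (-8, -18) and (-4, -19) with Euclidean distance 4.1231. For 5 points, brute-force pairwise comparison is shown above. For large n, the divide-and-conquer algorithm (sort by x, recurse on halves, check the dividing strip) achieves O(n log n).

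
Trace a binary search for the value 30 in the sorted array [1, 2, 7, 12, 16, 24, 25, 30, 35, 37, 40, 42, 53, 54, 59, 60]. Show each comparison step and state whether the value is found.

Binary search for 30 in [1, 2, 7, 12, 16, 24, 25, 30, 35, 37, 40, 42, 53, 54, 59, 60]:

lo=0, hi=15, mid=7, arr[mid]=30 -> Found target at index 7!

Binary search finds 30 at index 7 after 1 comparisons. The search repeatedly halves the search space by comparing with the middle element.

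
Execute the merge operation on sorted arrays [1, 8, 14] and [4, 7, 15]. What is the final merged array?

Merging process:

Compare 1 vs 4: take 1 from left. Merged: [1]
Compare 8 vs 4: take 4 from right. Merged: [1, 4]
Compare 8 vs 7: take 7 from right. Merged: [1, 4, 7]
Compare 8 vs 15: take 8 from left. Merged: [1, 4, 7, 8]
Compare 14 vs 15: take 14 from left. Merged: [1, 4, 7, 8, 14]
Append remaining from right: [15]. Merged: [1, 4, 7, 8, 14, 15]

Final merged array: [1, 4, 7, 8, 14, 15]
Total comparisons: 5

The merged array is [1, 4, 7, 8, 14, 15], requiring 5 comparisons. The merge step runs in O(n) time where n is the total number of elements.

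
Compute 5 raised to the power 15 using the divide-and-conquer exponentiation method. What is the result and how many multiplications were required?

Computing 5^15 by squaring (build up from 5^1; each line after the first costs one multiplication):

5^1 = 5
5^2 = (5^1)^2 = 5^2 = 25
5^3 = 5 * 5^2 = 5 * 25 = 125
5^6 = (5^3)^2 = 125^2 = 15625
5^7 = 5 * 5^6 = 5 * 15625 = 78125
5^14 = (5^7)^2 = 78125^2 = 6103515625
5^15 = 5 * 5^14 = 5 * 6103515625 = 30517578125

Result: 30517578125
Multiplications needed: 6 (6 lines after 5^1)

5^15 = 30517578125. Using exponentiation by squaring, this requires 6 multiplications. The key idea: if the exponent is even, square the half-power; if odd, multiply by the base once.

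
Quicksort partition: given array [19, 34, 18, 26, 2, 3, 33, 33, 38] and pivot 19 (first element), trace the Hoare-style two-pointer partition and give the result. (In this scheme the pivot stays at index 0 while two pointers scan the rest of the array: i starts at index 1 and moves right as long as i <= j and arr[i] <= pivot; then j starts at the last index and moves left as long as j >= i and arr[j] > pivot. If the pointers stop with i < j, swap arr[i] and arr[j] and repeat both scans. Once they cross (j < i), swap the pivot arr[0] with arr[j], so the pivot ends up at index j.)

Hoare-style two-pointer partition with pivot = 19:

Initial array: [19, 34, 18, 26, 2, 3, 33, 33, 38]

Pointers start at i = 1, j = 8.
i stops at index 1 (arr[1]=34 > 19), j stops at index 5 (arr[5]=3 <= 19): swap arr[1] and arr[5], array becomes [19, 3, 18, 26, 2, 34, 33, 33, 38]
i stops at index 3 (arr[3]=26 > 19), j stops at index 4 (arr[4]=2 <= 19): swap arr[3] and arr[4], array becomes [19, 3, 18, 2, 26, 34, 33, 33, 38]
i ends at 4, j ends at 3: the pointers have crossed (j < i), so scanning stops.

Swap pivot arr[0] with arr[3] to place pivot at position 3: [2, 3, 18, 19, 26, 34, 33, 33, 38]
Pivot position: 3

After partitioning with pivot 19, the array becomes [2, 3, 18, 19, 26, 34, 33, 33, 38]. The pivot is placed at index 3. All elements to the left of the pivot are <= 19, and all elements to the right are > 19.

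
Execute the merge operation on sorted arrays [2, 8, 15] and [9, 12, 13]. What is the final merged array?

Merging process:

Compare 2 vs 9: take 2 from left. Merged: [2]
Compare 8 vs 9: take 8 from left. Merged: [2, 8]
Compare 15 vs 9: take 9 from right. Merged: [2, 8, 9]
Compare 15 vs 12: take 12 from right. Merged: [2, 8, 9, 12]
Compare 15 vs 13: take 13 from right. Merged: [2, 8, 9, 12, 13]
Append remaining from left: [15]. Merged: [2, 8, 9, 12, 13, 15]

Final merged array: [2, 8, 9, 12, 13, 15]
Total comparisons: 5

The merged array is [2, 8, 9, 12, 13, 15], requiring 5 comparisons. The merge step runs in O(n) time where n is the total number of elements.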